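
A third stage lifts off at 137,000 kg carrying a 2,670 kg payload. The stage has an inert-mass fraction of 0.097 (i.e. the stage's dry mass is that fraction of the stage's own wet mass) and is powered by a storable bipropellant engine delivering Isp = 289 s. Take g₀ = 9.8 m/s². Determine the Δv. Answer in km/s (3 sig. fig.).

Δv ≈ 6.14 km/s

Stage wet mass = m₀ − payload = 137,000 − 2,670 = 134,330 kg.
Stage dry mass = ε × stage wet mass = 0.097 × 134,330 = 13,030 kg.
Burnout mass m_f = stage dry + payload = 13,030 + 2,670 = 15,700 kg.
v_e = Isp · g₀ = 289 × 9.8 = 2832.2 m/s.
Rocket equation: Δv = v_e · ln(137,000/15,700) = 2832.2 × ln(8.726) = 2832.2 × 2.1663 ≈ 6135 m/s.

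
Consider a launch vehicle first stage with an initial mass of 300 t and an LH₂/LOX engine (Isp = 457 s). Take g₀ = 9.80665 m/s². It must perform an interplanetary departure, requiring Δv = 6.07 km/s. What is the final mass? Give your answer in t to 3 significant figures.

v_e = Isp · g₀ = 457 × 9.80665 = 4481.6 m/s.
m₀/m_f = exp(Δv / v_e) = exp(6070 / 4481.6) = exp(1.3544) = 3.8745.
m_f = m₀ / 3.8745 = 300 / 3.8745 = 77.4293 t.

final mass ≈ 77.4 t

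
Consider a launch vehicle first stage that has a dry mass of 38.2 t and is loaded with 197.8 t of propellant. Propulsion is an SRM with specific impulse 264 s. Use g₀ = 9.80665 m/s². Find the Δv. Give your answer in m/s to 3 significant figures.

Δv ≈ 4710 m/s

v_e = Isp · g₀ = 264 × 9.80665 = 2589.0 m/s.
m₀ = m_dry + m_prop = 38.2 + 197.8 = 236 t.
Δv = v_e · ln(m₀/m_f) = 2589.0 × ln(6.178) = 2589.0 × 1.8210 ≈ 4714.5 m/s.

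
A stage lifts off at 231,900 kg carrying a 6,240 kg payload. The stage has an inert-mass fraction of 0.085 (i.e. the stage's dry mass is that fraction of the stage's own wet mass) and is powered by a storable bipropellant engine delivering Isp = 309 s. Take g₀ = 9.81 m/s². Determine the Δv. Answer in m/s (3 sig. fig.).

Δv ≈ 6700 m/s

Stage wet mass = m₀ − payload = 231,900 − 6,240 = 225,660 kg.
Stage dry mass = ε × stage wet mass = 0.085 × 225,660 = 19,181.1 kg.
Burnout mass m_f = stage dry + payload = 19,181.1 + 6,240 = 25,421.1 kg.
v_e = Isp · g₀ = 309 × 9.81 = 3031.3 m/s.
From the ideal rocket equation, Δv = v_e · ln(231,900/25,421.1) = 3031.3 × ln(9.122) = 3031.3 × 2.2107 ≈ 6701 m/s.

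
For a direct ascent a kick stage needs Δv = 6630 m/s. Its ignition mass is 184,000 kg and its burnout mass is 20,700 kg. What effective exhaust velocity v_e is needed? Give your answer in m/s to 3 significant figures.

v_e ≈ 3030 m/s

ln(m₀/m_f) = ln(184000/20700) = ln(8.889) = 2.1848.
v_e = Δv / ln(m₀/m_f) = 6630 / 2.1848 = 3034.6 m/s.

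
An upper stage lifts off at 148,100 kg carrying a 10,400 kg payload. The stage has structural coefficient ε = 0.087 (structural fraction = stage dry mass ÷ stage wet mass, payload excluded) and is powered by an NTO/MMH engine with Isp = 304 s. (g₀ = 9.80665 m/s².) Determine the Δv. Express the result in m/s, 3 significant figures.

Δv ≈ 5630 m/s

Stage wet mass = m₀ − payload = 148,100 − 10,400 = 137,700 kg.
Stage dry mass = ε × stage wet mass = 0.087 × 137,700 = 11,979.9 kg.
Burnout mass m_f = stage dry + payload = 11,979.9 + 10,400 = 22,379.9 kg.
v_e = Isp · g₀ = 304 × 9.80665 = 2981.2 m/s.
Δv = v_e · ln(148,100/22,379.9) = 2981.2 × ln(6.618) = 2981.2 × 1.8897 ≈ 5634 m/s.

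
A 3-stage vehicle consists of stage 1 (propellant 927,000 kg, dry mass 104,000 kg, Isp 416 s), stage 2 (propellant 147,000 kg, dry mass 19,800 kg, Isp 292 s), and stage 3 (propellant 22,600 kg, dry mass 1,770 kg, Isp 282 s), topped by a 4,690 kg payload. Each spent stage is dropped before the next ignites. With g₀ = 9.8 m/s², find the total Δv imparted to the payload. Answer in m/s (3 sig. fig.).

Δv ≈ 13900 m/s

Ignition mass of stage 1 = 927,000+104,000 + 147,000+19,800 + 22,600+1,770 + 4,690 = 1,226,860 kg.
Stage 1: m₀ = 1,226,860 kg, m_f = 1,226,860 − 927,000 = 299,860 kg; Δv = 416×9.8×ln(4.091) = 4076.8×1.4089 ≈ 5744 m/s.
Stage 2: m₀ = 195,860 kg, m_f = 195,860 − 147,000 = 48,860 kg; Δv = 292×9.8×ln(4.009) = 2861.6×1.3884 ≈ 3973 m/s.
Stage 3: m₀ = 29,060 kg, m_f = 29,060 − 22,600 = 6,460 kg; Δv = 282×9.8×ln(4.498) = 2763.6×1.5037 ≈ 4156 m/s.
Total Δv = 5744 + 3973 + 4156 = 13873 m/s.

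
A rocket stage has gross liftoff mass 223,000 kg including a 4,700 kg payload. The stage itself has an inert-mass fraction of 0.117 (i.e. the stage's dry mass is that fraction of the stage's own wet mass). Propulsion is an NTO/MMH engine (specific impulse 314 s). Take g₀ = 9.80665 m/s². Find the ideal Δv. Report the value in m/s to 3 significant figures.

Stage wet mass = m₀ − payload = 223,000 − 4,700 = 218,300 kg.
Stage dry mass = ε × stage wet mass = 0.117 × 218,300 = 25,541.1 kg.
Burnout mass m_f = stage dry + payload = 25,541.1 + 4,700 = 30,241.1 kg.
v_e = Isp · g₀ = 314 × 9.80665 = 3079.3 m/s.
Δv = v_e · ln(223,000/30,241.1) = 3079.3 × ln(7.374) = 3079.3 × 1.9980 ≈ 6152 m/s.

Δv ≈ 6150 m/s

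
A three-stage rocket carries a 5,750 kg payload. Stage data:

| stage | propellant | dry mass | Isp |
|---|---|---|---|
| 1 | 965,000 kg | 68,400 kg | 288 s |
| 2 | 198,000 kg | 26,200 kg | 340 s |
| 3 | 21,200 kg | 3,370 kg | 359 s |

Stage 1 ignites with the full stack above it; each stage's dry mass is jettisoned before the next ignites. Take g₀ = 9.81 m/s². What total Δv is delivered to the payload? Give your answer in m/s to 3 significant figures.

Δv ≈ 13200 m/s

Ignition mass of stage 1 = 965,000+68,400 + 198,000+26,200 + 21,200+3,370 + 5,750 = 1,287,920 kg.
Stage 1: m₀ = 1,287,920 kg, m_f = 1,287,920 − 965,000 = 322,920 kg; Δv = 288×9.81×ln(3.988) = 2825.3×1.3834 ≈ 3908 m/s.
Stage 2: m₀ = 254,520 kg, m_f = 254,520 − 198,000 = 56,520 kg; Δv = 340×9.81×ln(4.503) = 3335.4×1.5048 ≈ 5019 m/s.
Stage 3: m₀ = 30,320 kg, m_f = 30,320 − 21,200 = 9,120 kg; Δv = 359×9.81×ln(3.325) = 3521.8×1.2013 ≈ 4231 m/s.
Total Δv = 3908 + 5019 + 4231 = 13158 m/s.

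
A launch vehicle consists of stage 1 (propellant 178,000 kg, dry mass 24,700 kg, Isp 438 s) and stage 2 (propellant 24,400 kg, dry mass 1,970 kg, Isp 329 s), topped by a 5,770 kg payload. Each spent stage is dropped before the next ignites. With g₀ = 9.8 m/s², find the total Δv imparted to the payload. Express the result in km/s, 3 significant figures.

Ignition mass of stage 1 = 178,000+24,700 + 24,400+1,970 + 5,770 = 234,840 kg.
Stage 1: m₀ = 234,840 kg, m_f = 234,840 − 178,000 = 56,840 kg; Δv = 438×9.8×ln(4.132) = 4292.4×1.4187 ≈ 6089 m/s.
Stage 2: m₀ = 32,140 kg, m_f = 32,140 − 24,400 = 7,740 kg; Δv = 329×9.8×ln(4.152) = 3224.2×1.4237 ≈ 4590 m/s.
Total Δv = 6089 + 4590 = 10679 m/s.

Δv ≈ 10.7 km/s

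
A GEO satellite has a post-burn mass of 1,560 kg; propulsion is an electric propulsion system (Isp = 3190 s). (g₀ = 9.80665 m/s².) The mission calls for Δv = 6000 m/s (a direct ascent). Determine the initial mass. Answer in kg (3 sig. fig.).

v_e = Isp · g₀ = 3190 × 9.80665 = 31283.2 m/s.
m₀/m_f = exp(Δv / v_e) = exp(6000 / 31283.2) = exp(0.1918) = 1.2114.
m₀ = m_f × 1.2114 = 1,560 × 1.2114 = 1,889.78 kg.

initial mass ≈ 1890 kg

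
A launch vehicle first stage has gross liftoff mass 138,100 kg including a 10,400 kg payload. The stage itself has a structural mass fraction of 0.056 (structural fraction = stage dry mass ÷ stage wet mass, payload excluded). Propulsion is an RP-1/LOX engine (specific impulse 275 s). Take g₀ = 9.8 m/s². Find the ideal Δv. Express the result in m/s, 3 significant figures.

Stage wet mass = m₀ − payload = 138,100 − 10,400 = 127,700 kg.
Stage dry mass = ε × stage wet mass = 0.056 × 127,700 = 7,151.2 kg.
Burnout mass m_f = stage dry + payload = 7,151.2 + 10,400 = 17,551.2 kg.
v_e = Isp · g₀ = 275 × 9.8 = 2695.0 m/s.
Using Δv = v_e ln(m₀/m_f): Δv = v_e · ln(138,100/17,551.2) = 2695.0 × ln(7.868) = 2695.0 × 2.0629 ≈ 5559 m/s.

Δv ≈ 5560 m/s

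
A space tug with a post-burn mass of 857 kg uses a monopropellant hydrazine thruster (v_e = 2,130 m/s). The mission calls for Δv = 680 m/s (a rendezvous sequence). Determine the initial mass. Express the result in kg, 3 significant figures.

initial mass ≈ 1180 kg

From the ideal rocket equation, m₀/m_f = exp(Δv / v_e) = exp(680 / 2130.0) = exp(0.3192) = 1.3761.
m₀ = m_f × 1.3761 = 857 × 1.3761 = 1,179.32 kg.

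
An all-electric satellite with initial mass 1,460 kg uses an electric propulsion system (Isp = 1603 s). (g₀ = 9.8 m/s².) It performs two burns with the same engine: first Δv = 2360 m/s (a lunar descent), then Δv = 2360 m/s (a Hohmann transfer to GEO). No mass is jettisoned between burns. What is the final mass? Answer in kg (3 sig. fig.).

v_e = Isp · g₀ = 1603 × 9.8 = 15709.4 m/s.
After the first burn: m = 1460 × exp(−2360/15709.4) = 1460 × 0.86051 = 1,256.34 kg.
After the second burn: m = 1,256.34 × exp(−2360/15709.4) = 1,256.34 × 0.86051 = 1,081.09 kg.

final mass ≈ 1080 kg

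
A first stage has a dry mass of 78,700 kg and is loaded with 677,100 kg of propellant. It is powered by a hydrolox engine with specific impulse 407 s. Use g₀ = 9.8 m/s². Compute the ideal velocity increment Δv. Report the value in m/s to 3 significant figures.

v_e = Isp · g₀ = 407 × 9.8 = 3988.6 m/s.
m₀ = m_dry + m_prop = 78,700 + 677,100 = 755,800 kg.
Δv = v_e · ln(m₀/m_f) = 3988.6 × ln(9.604) = 3988.6 × 2.2621 ≈ 9022.7 m/s.

Δv ≈ 9020 m/s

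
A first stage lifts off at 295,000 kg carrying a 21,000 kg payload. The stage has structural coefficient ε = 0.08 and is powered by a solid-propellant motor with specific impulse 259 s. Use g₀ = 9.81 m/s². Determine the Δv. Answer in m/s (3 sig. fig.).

Stage wet mass = m₀ − payload = 295,000 − 21,000 = 274,000 kg.
Stage dry mass = ε × stage wet mass = 0.08 × 274,000 = 21,920 kg.
Burnout mass m_f = stage dry + payload = 21,920 + 21,000 = 42,920 kg.
v_e = Isp · g₀ = 259 × 9.81 = 2540.8 m/s.
Rocket equation: Δv = v_e · ln(295,000/42,920) = 2540.8 × ln(6.873) = 2540.8 × 1.9276 ≈ 4898 m/s.

Δv ≈ 4900 m/s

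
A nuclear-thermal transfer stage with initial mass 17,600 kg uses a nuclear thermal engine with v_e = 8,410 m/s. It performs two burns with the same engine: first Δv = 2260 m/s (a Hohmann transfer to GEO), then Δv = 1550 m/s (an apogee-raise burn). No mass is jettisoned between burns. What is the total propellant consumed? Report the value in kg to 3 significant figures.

After the first burn: m = 17600 × exp(−2260/8410.0) = 17600 × 0.76435 = 13,452.6 kg.
After the second burn: m = 13,452.6 × exp(−1550/8410.0) = 13,452.6 × 0.83168 = 11,188.3 kg.
Total propellant = m₀ − m_final = 17600 − 11,188.3 = 6,411.7 kg.

total propellant consumed ≈ 6410 kg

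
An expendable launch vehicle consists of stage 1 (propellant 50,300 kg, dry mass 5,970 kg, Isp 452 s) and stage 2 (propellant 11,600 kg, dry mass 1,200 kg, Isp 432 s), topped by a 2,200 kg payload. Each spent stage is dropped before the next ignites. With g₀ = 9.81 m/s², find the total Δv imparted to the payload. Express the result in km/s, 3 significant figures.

Ignition mass of stage 1 = 50,300+5,970 + 11,600+1,200 + 2,200 = 71,270 kg.
Stage 1: m₀ = 71,270 kg, m_f = 71,270 − 50,300 = 20,970 kg; Δv = 452×9.81×ln(3.399) = 4434.1×1.2234 ≈ 5425 m/s.
Stage 2: m₀ = 15,000 kg, m_f = 15,000 − 11,600 = 3,400 kg; Δv = 432×9.81×ln(4.412) = 4237.9×1.4843 ≈ 6290 m/s.
Total Δv = 5425 + 6290 = 11715 m/s.

Δv ≈ 11.7 km/s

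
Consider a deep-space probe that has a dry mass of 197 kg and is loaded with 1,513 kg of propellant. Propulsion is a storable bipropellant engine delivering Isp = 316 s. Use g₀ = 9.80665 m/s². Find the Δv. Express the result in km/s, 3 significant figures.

v_e = Isp · g₀ = 316 × 9.80665 = 3098.9 m/s.
m₀ = m_dry + m_prop = 197 + 1,513 = 1,710 kg.
Rocket equation: Δv = v_e · ln(m₀/m_f) = 3098.9 × ln(8.68) = 3098.9 × 2.1610 ≈ 6696.9 m/s.

Δv ≈ 6.70 km/s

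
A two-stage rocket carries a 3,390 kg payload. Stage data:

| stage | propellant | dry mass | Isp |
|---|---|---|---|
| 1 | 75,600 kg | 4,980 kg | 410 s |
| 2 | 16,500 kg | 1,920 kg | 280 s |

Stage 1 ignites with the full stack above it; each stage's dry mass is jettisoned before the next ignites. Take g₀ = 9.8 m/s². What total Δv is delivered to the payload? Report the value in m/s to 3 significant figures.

Ignition mass of stage 1 = 75,600+4,980 + 16,500+1,920 + 3,390 = 102,390 kg.
Stage 1: m₀ = 102,390 kg, m_f = 102,390 − 75,600 = 26,790 kg; Δv = 410×9.8×ln(3.822) = 4018.0×1.3408 ≈ 5387 m/s.
Stage 2: m₀ = 21,810 kg, m_f = 21,810 − 16,500 = 5,310 kg; Δv = 280×9.8×ln(4.107) = 2744.0×1.4128 ≈ 3877 m/s.
Total Δv = 5387 + 3877 = 9264 m/s.

Δv ≈ 9260 m/s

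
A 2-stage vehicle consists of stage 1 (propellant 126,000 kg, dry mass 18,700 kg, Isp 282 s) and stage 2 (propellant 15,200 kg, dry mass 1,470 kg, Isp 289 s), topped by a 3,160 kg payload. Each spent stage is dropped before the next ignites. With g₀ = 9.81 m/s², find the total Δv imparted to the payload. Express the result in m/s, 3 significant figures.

Ignition mass of stage 1 = 126,000+18,700 + 15,200+1,470 + 3,160 = 164,530 kg.
Stage 1: m₀ = 164,530 kg, m_f = 164,530 − 126,000 = 38,530 kg; Δv = 282×9.81×ln(4.27) = 2766.4×1.4517 ≈ 4016 m/s.
Stage 2: m₀ = 19,830 kg, m_f = 19,830 − 15,200 = 4,630 kg; Δv = 289×9.81×ln(4.283) = 2835.1×1.4546 ≈ 4124 m/s.
Total Δv = 4016 + 4124 = 8140 m/s.

Δv ≈ 8140 m/s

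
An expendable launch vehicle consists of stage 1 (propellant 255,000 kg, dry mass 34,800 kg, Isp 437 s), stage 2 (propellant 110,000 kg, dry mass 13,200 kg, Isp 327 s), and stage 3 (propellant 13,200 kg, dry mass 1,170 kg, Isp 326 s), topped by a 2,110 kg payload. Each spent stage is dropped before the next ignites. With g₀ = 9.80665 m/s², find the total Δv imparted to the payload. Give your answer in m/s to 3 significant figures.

Δv ≈ 14000 m/s

Ignition mass of stage 1 = 255,000+34,800 + 110,000+13,200 + 13,200+1,170 + 2,110 = 429,480 kg.
Stage 1: m₀ = 429,480 kg, m_f = 429,480 − 255,000 = 174,480 kg; Δv = 437×9.80665×ln(2.461) = 4285.5×0.9008 ≈ 3860 m/s.
Stage 2: m₀ = 139,680 kg, m_f = 139,680 − 110,000 = 29,680 kg; Δv = 327×9.80665×ln(4.706) = 3206.8×1.5489 ≈ 4967 m/s.
Stage 3: m₀ = 16,480 kg, m_f = 16,480 − 13,200 = 3,280 kg; Δv = 326×9.80665×ln(5.024) = 3197.0×1.6143 ≈ 5161 m/s.
Total Δv = 3860 + 4967 + 5161 = 13988 m/s.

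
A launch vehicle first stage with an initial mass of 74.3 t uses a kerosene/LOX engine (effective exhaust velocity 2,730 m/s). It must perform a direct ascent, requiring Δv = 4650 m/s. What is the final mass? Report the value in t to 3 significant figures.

From the ideal rocket equation, m₀/m_f = exp(Δv / v_e) = exp(4650 / 2730.0) = exp(1.7033) = 5.4920.
m_f = m₀ / 5.4920 = 74.3 / 5.4920 = 13.5288 t.

final mass ≈ 13.5 t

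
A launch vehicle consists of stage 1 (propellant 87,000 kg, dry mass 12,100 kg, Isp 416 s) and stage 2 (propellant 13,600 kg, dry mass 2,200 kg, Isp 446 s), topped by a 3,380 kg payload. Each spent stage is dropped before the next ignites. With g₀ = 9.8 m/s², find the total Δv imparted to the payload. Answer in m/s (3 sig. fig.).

Δv ≈ 10800 m/s

Ignition mass of stage 1 = 87,000+12,100 + 13,600+2,200 + 3,380 = 118,280 kg.
Stage 1: m₀ = 118,280 kg, m_f = 118,280 − 87,000 = 31,280 kg; Δv = 416×9.8×ln(3.781) = 4076.8×1.3301 ≈ 5422 m/s.
Stage 2: m₀ = 19,180 kg, m_f = 19,180 − 13,600 = 5,580 kg; Δv = 446×9.8×ln(3.437) = 4370.8×1.2347 ≈ 5397 m/s.
Total Δv = 5422 + 5397 = 10819 m/s.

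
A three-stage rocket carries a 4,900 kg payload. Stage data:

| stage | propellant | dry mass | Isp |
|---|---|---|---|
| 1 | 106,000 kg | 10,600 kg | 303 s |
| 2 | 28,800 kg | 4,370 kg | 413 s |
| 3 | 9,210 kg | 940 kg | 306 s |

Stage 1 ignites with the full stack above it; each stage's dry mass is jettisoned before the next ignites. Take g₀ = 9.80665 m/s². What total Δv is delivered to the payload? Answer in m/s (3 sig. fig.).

Δv ≈ 9590 m/s

Ignition mass of stage 1 = 106,000+10,600 + 28,800+4,370 + 9,210+940 + 4,900 = 164,820 kg.
Stage 1: m₀ = 164,820 kg, m_f = 164,820 − 106,000 = 58,820 kg; Δv = 303×9.80665×ln(2.802) = 2971.4×1.0304 ≈ 3062 m/s.
Stage 2: m₀ = 48,220 kg, m_f = 48,220 − 28,800 = 19,420 kg; Δv = 413×9.80665×ln(2.483) = 4050.1×0.9095 ≈ 3683 m/s.
Stage 3: m₀ = 15,050 kg, m_f = 15,050 − 9,210 = 5,840 kg; Δv = 306×9.80665×ln(2.577) = 3000.8×0.9466 ≈ 2841 m/s.
Total Δv = 3062 + 3683 + 2841 = 9586 m/s.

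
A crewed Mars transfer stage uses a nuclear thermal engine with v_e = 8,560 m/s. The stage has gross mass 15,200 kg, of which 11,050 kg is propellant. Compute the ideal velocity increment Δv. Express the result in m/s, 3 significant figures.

m_f = m₀ − m_prop = 15,200 − 11,050 = 4,150 kg.
Using Δv = v_e ln(m₀/m_f): Δv = v_e · ln(m₀/m_f) = 8560.0 × ln(3.663) = 8560.0 × 1.2982 ≈ 11112.5 m/s.

Δv ≈ 11100 m/s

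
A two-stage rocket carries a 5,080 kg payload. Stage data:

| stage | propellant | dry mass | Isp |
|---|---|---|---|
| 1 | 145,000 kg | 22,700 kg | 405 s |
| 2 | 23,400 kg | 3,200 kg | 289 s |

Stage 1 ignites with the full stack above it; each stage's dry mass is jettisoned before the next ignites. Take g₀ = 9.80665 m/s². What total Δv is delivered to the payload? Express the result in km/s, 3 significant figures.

Δv ≈ 8.96 km/s

Ignition mass of stage 1 = 145,000+22,700 + 23,400+3,200 + 5,080 = 199,380 kg.
Stage 1: m₀ = 199,380 kg, m_f = 199,380 − 145,000 = 54,380 kg; Δv = 405×9.80665×ln(3.666) = 3971.7×1.2992 ≈ 5160 m/s.
Stage 2: m₀ = 31,680 kg, m_f = 31,680 − 23,400 = 8,280 kg; Δv = 289×9.80665×ln(3.826) = 2834.1×1.3418 ≈ 3803 m/s.
Total Δv = 5160 + 3803 = 8963 m/s.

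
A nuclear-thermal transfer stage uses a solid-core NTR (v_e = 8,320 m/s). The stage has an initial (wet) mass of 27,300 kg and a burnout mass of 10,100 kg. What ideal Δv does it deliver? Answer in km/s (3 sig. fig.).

Δv ≈ 8.27 km/s

Δv = v_e · ln(m₀/m_f) = 8320.0 × ln(2.703) = 8320.0 × 0.9944 ≈ 8273.0 m/s.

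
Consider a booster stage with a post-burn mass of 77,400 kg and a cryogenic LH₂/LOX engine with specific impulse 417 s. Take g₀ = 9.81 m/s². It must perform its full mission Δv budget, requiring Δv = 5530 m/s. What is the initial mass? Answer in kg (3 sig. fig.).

initial mass ≈ 299000 kg

v_e = Isp · g₀ = 417 × 9.81 = 4090.8 m/s.
From the ideal rocket equation, m₀/m_f = exp(Δv / v_e) = exp(5530 / 4090.8) = exp(1.3518) = 3.8645.
m₀ = m_f × 3.8645 = 77,400 × 3.8645 = 299,112 kg.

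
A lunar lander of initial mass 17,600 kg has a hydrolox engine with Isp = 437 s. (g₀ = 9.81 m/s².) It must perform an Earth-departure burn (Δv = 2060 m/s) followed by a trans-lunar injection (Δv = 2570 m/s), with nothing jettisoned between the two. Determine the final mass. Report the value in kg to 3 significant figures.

v_e = Isp · g₀ = 437 × 9.81 = 4287.0 m/s.
After the first burn: m = 17600 × exp(−2060/4287.0) = 17600 × 0.61846 = 10,884.9 kg.
After the second burn: m = 10,884.9 × exp(−2570/4287.0) = 10,884.9 × 0.54909 = 5,976.79 kg.

final mass ≈ 5980 kg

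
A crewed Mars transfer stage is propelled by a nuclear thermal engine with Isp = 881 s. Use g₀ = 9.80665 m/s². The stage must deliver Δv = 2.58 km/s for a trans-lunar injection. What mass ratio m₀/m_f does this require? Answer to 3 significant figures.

v_e = Isp · g₀ = 881 × 9.80665 = 8639.7 m/s.
m₀/m_f = exp(Δv / v_e) = exp(2580 / 8639.7) = exp(0.2986) = 1.3480.

mass ratio ≈ 1.35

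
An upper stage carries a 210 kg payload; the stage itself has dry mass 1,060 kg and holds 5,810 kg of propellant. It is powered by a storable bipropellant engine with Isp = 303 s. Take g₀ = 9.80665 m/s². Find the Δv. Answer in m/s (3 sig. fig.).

v_e = Isp · g₀ = 303 × 9.80665 = 2971.4 m/s.
m₀ = payload + dry + propellant = 210 + 1,060 + 5,810 = 7,080 kg.
m_f = payload + dry = 210 + 1,060 = 1,270 kg.
Rocket equation: Δv = v_e · ln(m₀/m_f) = 2971.4 × ln(5.575) = 2971.4 × 1.7183 ≈ 5105.7 m/s.

Δv ≈ 5110 m/s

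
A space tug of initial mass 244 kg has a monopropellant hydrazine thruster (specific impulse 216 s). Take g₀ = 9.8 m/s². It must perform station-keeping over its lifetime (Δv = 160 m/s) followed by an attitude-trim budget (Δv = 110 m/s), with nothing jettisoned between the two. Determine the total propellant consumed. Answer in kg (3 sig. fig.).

v_e = Isp · g₀ = 216 × 9.8 = 2116.8 m/s.
After the first burn: m = 244 × exp(−160/2116.8) = 244 × 0.92720 = 226.237 kg.
After the second burn: m = 226.237 × exp(−110/2116.8) = 226.237 × 0.94936 = 214.78 kg.
Total propellant = m₀ − m_final = 244 − 214.78 = 29.22 kg.

total propellant consumed ≈ 29.2 kg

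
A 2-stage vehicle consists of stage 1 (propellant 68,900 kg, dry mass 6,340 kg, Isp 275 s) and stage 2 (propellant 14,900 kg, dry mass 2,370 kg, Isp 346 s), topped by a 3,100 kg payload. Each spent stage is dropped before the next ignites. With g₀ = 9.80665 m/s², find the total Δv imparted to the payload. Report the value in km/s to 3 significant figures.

Ignition mass of stage 1 = 68,900+6,340 + 14,900+2,370 + 3,100 = 95,610 kg.
Stage 1: m₀ = 95,610 kg, m_f = 95,610 − 68,900 = 26,710 kg; Δv = 275×9.80665×ln(3.58) = 2696.8×1.2752 ≈ 3439 m/s.
Stage 2: m₀ = 20,370 kg, m_f = 20,370 − 14,900 = 5,470 kg; Δv = 346×9.80665×ln(3.724) = 3393.1×1.3148 ≈ 4461 m/s.
Total Δv = 3439 + 4461 = 7900 m/s.

Δv ≈ 7.90 km/s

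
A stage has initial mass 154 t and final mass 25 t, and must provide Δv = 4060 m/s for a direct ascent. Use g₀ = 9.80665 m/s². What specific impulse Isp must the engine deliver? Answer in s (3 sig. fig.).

ln(m₀/m_f) = ln(154000/25000) = ln(6.16) = 1.8181.
By the Tsiolkovsky rocket equation, v_e = Δv / ln(m₀/m_f) = 4060 / 1.8181 = 2233.1 m/s.
Isp = v_e / g₀ = 2233.1 / 9.80665 = 227.7 s.

Isp ≈ 228 s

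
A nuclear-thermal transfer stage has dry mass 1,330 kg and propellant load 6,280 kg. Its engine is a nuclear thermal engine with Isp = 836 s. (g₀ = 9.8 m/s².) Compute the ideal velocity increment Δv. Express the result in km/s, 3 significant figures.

v_e = Isp · g₀ = 836 × 9.8 = 8192.8 m/s.
m₀ = m_dry + m_prop = 1,330 + 6,280 = 7,610 kg.
Δv = v_e · ln(m₀/m_f) = 8192.8 × ln(5.722) = 8192.8 × 1.7443 ≈ 14290.6 m/s.

Δv ≈ 14.3 km/s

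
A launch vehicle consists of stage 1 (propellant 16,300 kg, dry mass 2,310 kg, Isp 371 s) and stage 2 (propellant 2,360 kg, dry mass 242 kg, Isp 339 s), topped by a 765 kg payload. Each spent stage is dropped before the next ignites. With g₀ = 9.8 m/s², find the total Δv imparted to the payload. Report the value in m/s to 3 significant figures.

Δv ≈ 8930 m/s

Ignition mass of stage 1 = 16,300+2,310 + 2,360+242 + 765 = 21,977 kg.
Stage 1: m₀ = 21,977 kg, m_f = 21,977 − 16,300 = 5,677 kg; Δv = 371×9.8×ln(3.871) = 3635.8×1.3536 ≈ 4921 m/s.
Stage 2: m₀ = 3,367 kg, m_f = 3,367 − 2,360 = 1,007 kg; Δv = 339×9.8×ln(3.344) = 3322.2×1.2070 ≈ 4010 m/s.
Total Δv = 4921 + 4010 = 8931 m/s.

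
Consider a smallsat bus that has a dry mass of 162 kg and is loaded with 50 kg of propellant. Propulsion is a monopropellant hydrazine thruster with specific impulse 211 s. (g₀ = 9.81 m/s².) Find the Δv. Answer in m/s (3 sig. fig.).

Δv ≈ 557 m/s

v_e = Isp · g₀ = 211 × 9.81 = 2069.9 m/s.
m₀ = m_dry + m_prop = 162 + 50 = 212 kg.
Using Δv = v_e ln(m₀/m_f): Δv = v_e · ln(m₀/m_f) = 2069.9 × ln(1.309) = 2069.9 × 0.2690 ≈ 556.8 m/s.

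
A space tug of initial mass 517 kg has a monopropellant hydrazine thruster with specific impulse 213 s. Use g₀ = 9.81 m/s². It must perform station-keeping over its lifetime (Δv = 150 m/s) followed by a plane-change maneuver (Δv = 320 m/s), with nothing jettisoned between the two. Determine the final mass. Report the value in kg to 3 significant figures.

final mass ≈ 413 kg

v_e = Isp · g₀ = 213 × 9.81 = 2089.5 m/s.
After the first burn: m = 517 × exp(−150/2089.5) = 517 × 0.93073 = 481.187 kg.
After the second burn: m = 481.187 × exp(−320/2089.5) = 481.187 × 0.85801 = 412.863 kg.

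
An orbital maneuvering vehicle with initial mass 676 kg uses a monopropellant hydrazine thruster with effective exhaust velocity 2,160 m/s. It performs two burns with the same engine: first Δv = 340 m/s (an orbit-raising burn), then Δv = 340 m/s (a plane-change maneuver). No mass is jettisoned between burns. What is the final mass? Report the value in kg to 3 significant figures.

After the first burn: m = 676 × exp(−340/2160.0) = 676 × 0.85436 = 577.547 kg.
After the second burn: m = 577.547 × exp(−340/2160.0) = 577.547 × 0.85436 = 493.433 kg.

final mass ≈ 493 kg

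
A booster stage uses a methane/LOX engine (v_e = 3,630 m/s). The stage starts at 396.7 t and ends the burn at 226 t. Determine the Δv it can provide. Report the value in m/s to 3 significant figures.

Δv ≈ 2040 m/s

By the Tsiolkovsky rocket equation, Δv = v_e · ln(m₀/m_f) = 3630.0 × ln(1.755) = 3630.0 × 0.5626 ≈ 2042.4 m/s.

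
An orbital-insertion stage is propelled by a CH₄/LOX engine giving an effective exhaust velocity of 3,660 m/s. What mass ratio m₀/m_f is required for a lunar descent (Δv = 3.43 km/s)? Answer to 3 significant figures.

Rocket equation: m₀/m_f = exp(Δv / v_e) = exp(3430 / 3660.0) = exp(0.9372) = 2.5527.

mass ratio ≈ 2.55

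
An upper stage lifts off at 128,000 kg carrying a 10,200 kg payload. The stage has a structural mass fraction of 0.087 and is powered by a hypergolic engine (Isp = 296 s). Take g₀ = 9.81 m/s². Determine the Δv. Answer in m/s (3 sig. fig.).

Δv ≈ 5330 m/s

Stage wet mass = m₀ − payload = 128,000 − 10,200 = 117,800 kg.
Stage dry mass = ε × stage wet mass = 0.087 × 117,800 = 10,248.6 kg.
Burnout mass m_f = stage dry + payload = 10,248.6 + 10,200 = 20,448.6 kg.
v_e = Isp · g₀ = 296 × 9.81 = 2903.8 m/s.
Rocket equation: Δv = v_e · ln(128,000/20,448.6) = 2903.8 × ln(6.26) = 2903.8 × 1.8341 ≈ 5326 m/s.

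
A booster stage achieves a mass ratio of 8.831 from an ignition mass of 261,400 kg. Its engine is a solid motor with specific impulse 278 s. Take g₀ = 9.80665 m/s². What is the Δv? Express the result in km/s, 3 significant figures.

Δv ≈ 5.94 km/s

v_e = Isp · g₀ = 278 × 9.80665 = 2726.2 m/s.
Δv = v_e · ln(8.831) = 2726.2 × 2.1783 ≈ 5938.5 m/s.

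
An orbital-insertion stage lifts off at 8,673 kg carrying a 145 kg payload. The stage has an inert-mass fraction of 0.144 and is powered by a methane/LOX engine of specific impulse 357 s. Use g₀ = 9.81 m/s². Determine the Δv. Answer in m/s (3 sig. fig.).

Δv ≈ 6460 m/s

Stage wet mass = m₀ − payload = 8,673 − 145 = 8,528 kg.
Stage dry mass = ε × stage wet mass = 0.144 × 8,528 = 1,228.03 kg.
Burnout mass m_f = stage dry + payload = 1,228.03 + 145 = 1,373.03 kg.
v_e = Isp · g₀ = 357 × 9.81 = 3502.2 m/s.
By the Tsiolkovsky rocket equation, Δv = v_e · ln(8,673/1,373.03) = 3502.2 × ln(6.317) = 3502.2 × 1.8432 ≈ 6455 m/s.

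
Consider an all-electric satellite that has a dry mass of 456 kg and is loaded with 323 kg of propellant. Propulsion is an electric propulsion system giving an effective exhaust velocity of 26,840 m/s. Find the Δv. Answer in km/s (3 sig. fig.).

m₀ = m_dry + m_prop = 456 + 323 = 779 kg.
Δv = v_e · ln(m₀/m_f) = 26840.0 × ln(1.708) = 26840.0 × 0.5355 ≈ 14373.3 m/s.

Δv ≈ 14.4 km/s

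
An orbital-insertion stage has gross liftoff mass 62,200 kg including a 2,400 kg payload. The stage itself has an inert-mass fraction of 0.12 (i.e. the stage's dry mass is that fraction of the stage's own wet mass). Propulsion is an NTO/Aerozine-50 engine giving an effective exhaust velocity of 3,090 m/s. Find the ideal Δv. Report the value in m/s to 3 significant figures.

Δv ≈ 5780 m/s

Stage wet mass = m₀ − payload = 62,200 − 2,400 = 59,800 kg.
Stage dry mass = ε × stage wet mass = 0.12 × 59,800 = 7,176 kg.
Burnout mass m_f = stage dry + payload = 7,176 + 2,400 = 9,576 kg.
Δv = v_e · ln(62,200/9,576) = 3090.0 × ln(6.495) = 3090.0 × 1.8711 ≈ 5782 m/s.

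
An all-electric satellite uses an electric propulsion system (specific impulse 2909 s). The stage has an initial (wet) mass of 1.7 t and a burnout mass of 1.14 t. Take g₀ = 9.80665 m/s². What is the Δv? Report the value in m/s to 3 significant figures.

Δv ≈ 11400 m/s

v_e = Isp · g₀ = 2909 × 9.80665 = 28527.5 m/s.
Using Δv = v_e ln(m₀/m_f): Δv = v_e · ln(m₀/m_f) = 28527.5 × ln(1.491) = 28527.5 × 0.3996 ≈ 11399.6 m/s.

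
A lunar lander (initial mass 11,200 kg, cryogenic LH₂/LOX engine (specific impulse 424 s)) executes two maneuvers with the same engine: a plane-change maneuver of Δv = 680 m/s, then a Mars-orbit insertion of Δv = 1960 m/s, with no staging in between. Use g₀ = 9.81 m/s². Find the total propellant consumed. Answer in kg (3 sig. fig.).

v_e = Isp · g₀ = 424 × 9.81 = 4159.4 m/s.
After the first burn: m = 11200 × exp(−680/4159.4) = 11200 × 0.84918 = 9,510.82 kg.
After the second burn: m = 9,510.82 × exp(−1960/4159.4) = 9,510.82 × 0.62424 = 5,937.03 kg.
Total propellant = m₀ − m_final = 11200 − 5,937.03 = 5,262.97 kg.

total propellant consumed ≈ 5260 kg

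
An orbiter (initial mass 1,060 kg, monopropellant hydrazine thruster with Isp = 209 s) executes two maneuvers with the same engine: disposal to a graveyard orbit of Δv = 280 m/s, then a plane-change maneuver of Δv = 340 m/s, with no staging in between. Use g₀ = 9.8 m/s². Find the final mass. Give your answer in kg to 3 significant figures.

final mass ≈ 783 kg

v_e = Isp · g₀ = 209 × 9.8 = 2048.2 m/s.
After the first burn: m = 1060 × exp(−280/2048.2) = 1060 × 0.87223 = 924.564 kg.
After the second burn: m = 924.564 × exp(−340/2048.2) = 924.564 × 0.84705 = 783.152 kg.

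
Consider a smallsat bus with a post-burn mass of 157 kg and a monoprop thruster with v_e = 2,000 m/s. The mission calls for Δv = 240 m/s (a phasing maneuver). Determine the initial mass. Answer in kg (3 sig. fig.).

By the Tsiolkovsky rocket equation, m₀/m_f = exp(Δv / v_e) = exp(240 / 2000.0) = exp(0.1200) = 1.1275.
m₀ = m_f × 1.1275 = 157 × 1.1275 = 177.018 kg.

initial mass ≈ 177 kg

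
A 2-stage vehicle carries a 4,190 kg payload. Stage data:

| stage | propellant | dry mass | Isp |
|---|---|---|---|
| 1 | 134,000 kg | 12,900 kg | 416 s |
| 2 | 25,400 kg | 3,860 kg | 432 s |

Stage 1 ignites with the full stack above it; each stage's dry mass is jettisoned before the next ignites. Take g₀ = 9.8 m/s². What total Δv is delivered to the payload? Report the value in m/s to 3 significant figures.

Ignition mass of stage 1 = 134,000+12,900 + 25,400+3,860 + 4,190 = 180,350 kg.
Stage 1: m₀ = 180,350 kg, m_f = 180,350 − 134,000 = 46,350 kg; Δv = 416×9.8×ln(3.891) = 4076.8×1.3587 ≈ 5539 m/s.
Stage 2: m₀ = 33,450 kg, m_f = 33,450 − 25,400 = 8,050 kg; Δv = 432×9.8×ln(4.155) = 4233.6×1.4244 ≈ 6030 m/s.
Total Δv = 5539 + 6030 = 11569 m/s.

Δv ≈ 11600 m/s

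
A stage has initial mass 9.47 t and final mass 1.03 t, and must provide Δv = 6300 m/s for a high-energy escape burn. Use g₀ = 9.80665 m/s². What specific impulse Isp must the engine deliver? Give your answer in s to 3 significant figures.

Isp ≈ 290 s

ln(m₀/m_f) = ln(9470/1030) = ln(9.194) = 2.2186.
v_e = Δv / ln(m₀/m_f) = 6300 / 2.2186 = 2839.7 m/s.
Isp = v_e / g₀ = 2839.7 / 9.80665 = 289.6 s.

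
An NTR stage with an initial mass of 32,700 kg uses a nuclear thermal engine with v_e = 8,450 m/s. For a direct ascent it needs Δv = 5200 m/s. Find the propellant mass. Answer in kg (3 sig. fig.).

propellant mass ≈ 15000 kg

From the ideal rocket equation, m₀/m_f = exp(Δv / v_e) = exp(5200 / 8450.0) = exp(0.6154) = 1.8504.
m_f = 32,700 / 1.8504 = 17,671.9 kg, so propellant = m₀ − m_f = 32,700 − 17,671.9 = 15,028.1 kg.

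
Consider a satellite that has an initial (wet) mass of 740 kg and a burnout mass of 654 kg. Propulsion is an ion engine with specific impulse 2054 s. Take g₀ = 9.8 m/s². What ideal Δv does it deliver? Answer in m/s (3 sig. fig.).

v_e = Isp · g₀ = 2054 × 9.8 = 20129.2 m/s.
Rocket equation: Δv = v_e · ln(m₀/m_f) = 20129.2 × ln(1.131) = 20129.2 × 0.1235 ≈ 2486.8 m/s.

Δv ≈ 2490 m/s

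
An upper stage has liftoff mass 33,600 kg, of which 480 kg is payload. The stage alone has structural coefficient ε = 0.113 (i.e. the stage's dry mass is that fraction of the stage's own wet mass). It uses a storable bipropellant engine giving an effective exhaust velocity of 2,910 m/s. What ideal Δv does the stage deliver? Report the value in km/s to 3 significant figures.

Stage wet mass = m₀ − payload = 33,600 − 480 = 33,120 kg.
Stage dry mass = ε × stage wet mass = 0.113 × 33,120 = 3,742.56 kg.
Burnout mass m_f = stage dry + payload = 3,742.56 + 480 = 4,222.56 kg.
From the ideal rocket equation, Δv = v_e · ln(33,600/4,222.56) = 2910.0 × ln(7.957) = 2910.0 × 2.0741 ≈ 6036 m/s.

Δv ≈ 6.04 km/s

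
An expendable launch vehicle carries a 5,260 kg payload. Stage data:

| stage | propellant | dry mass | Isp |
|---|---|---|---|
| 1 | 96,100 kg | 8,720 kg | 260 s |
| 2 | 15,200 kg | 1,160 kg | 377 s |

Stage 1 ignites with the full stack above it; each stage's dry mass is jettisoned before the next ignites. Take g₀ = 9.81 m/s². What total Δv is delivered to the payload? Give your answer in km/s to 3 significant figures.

Δv ≈ 8.13 km/s

Ignition mass of stage 1 = 96,100+8,720 + 15,200+1,160 + 5,260 = 126,440 kg.
Stage 1: m₀ = 126,440 kg, m_f = 126,440 − 96,100 = 30,340 kg; Δv = 260×9.81×ln(4.167) = 2550.6×1.4273 ≈ 3640 m/s.
Stage 2: m₀ = 21,620 kg, m_f = 21,620 − 15,200 = 6,420 kg; Δv = 377×9.81×ln(3.368) = 3698.4×1.2142 ≈ 4491 m/s.
Total Δv = 3640 + 4491 = 8131 m/s.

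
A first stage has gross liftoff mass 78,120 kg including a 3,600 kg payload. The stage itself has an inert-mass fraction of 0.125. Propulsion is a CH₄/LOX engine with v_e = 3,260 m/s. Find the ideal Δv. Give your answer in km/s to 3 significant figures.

Stage wet mass = m₀ − payload = 78,120 − 3,600 = 74,520 kg.
Stage dry mass = ε × stage wet mass = 0.125 × 74,520 = 9,315 kg.
Burnout mass m_f = stage dry + payload = 9,315 + 3,600 = 12,915 kg.
Using Δv = v_e ln(m₀/m_f): Δv = v_e · ln(78,120/12,915) = 3260.0 × ln(6.049) = 3260.0 × 1.7999 ≈ 5868 m/s.

Δv ≈ 5.87 km/s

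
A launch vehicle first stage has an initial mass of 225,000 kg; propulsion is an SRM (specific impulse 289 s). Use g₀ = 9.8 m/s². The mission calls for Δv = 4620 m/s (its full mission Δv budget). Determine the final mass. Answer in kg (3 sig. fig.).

v_e = Isp · g₀ = 289 × 9.8 = 2832.2 m/s.
From the ideal rocket equation, m₀/m_f = exp(Δv / v_e) = exp(4620 / 2832.2) = exp(1.6312) = 5.1102.
m_f = m₀ / 5.1102 = 225,000 / 5.1102 = 44,029.6 kg.

final mass ≈ 44000 kg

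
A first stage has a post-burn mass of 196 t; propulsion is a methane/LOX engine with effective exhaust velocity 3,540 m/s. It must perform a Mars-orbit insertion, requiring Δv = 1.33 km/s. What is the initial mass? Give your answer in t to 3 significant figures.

initial mass ≈ 285 t

By the Tsiolkovsky rocket equation, m₀/m_f = exp(Δv / v_e) = exp(1330 / 3540.0) = exp(0.3757) = 1.4560.
m₀ = m_f × 1.4560 = 196 × 1.4560 = 285.376 t.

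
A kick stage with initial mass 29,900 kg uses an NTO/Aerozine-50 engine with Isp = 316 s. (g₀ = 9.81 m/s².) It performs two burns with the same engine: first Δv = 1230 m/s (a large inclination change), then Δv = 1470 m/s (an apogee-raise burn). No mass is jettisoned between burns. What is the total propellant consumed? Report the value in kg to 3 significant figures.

v_e = Isp · g₀ = 316 × 9.81 = 3100.0 m/s.
After the first burn: m = 29900 × exp(−1230/3100.0) = 29900 × 0.67248 = 20,107.2 kg.
After the second burn: m = 20,107.2 × exp(−1470/3100.0) = 20,107.2 × 0.62238 = 12,514.3 kg.
Total propellant = m₀ − m_final = 29900 − 12,514.3 = 17,385.7 kg.

total propellant consumed ≈ 17400 kg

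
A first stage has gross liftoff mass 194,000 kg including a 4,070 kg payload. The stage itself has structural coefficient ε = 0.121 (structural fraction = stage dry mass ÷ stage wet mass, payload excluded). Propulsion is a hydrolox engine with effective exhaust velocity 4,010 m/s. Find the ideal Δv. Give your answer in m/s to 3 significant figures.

Δv ≈ 7900 m/s

Stage wet mass = m₀ − payload = 194,000 − 4,070 = 189,930 kg.
Stage dry mass = ε × stage wet mass = 0.121 × 189,930 = 22,981.5 kg.
Burnout mass m_f = stage dry + payload = 22,981.5 + 4,070 = 27,051.5 kg.
Rocket equation: Δv = v_e · ln(194,000/27,051.5) = 4010.0 × ln(7.172) = 4010.0 × 1.9701 ≈ 7900 m/s.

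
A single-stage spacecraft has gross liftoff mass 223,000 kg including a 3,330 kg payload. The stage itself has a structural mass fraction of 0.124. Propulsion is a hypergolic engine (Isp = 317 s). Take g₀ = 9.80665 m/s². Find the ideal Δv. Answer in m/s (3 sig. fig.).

Stage wet mass = m₀ − payload = 223,000 − 3,330 = 219,670 kg.
Stage dry mass = ε × stage wet mass = 0.124 × 219,670 = 27,239.1 kg.
Burnout mass m_f = stage dry + payload = 27,239.1 + 3,330 = 30,569.1 kg.
v_e = Isp · g₀ = 317 × 9.80665 = 3108.7 m/s.
Δv = v_e · ln(223,000/30,569.1) = 3108.7 × ln(7.295) = 3108.7 × 1.9872 ≈ 6178 m/s.

Δv ≈ 6180 m/s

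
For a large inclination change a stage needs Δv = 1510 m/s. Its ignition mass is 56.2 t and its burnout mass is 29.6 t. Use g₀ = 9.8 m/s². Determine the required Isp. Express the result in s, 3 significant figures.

Isp ≈ 240 s

ln(m₀/m_f) = ln(56200/29600) = ln(1.899) = 0.6411.
Using Δv = v_e ln(m₀/m_f): v_e = Δv / ln(m₀/m_f) = 1510 / 0.6411 = 2355.2 m/s.
Isp = v_e / g₀ = 2355.2 / 9.8 = 240.3 s.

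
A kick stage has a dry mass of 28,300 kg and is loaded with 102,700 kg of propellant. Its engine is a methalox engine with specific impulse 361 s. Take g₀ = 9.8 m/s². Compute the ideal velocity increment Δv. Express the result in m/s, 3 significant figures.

v_e = Isp · g₀ = 361 × 9.8 = 3537.8 m/s.
m₀ = m_dry + m_prop = 28,300 + 102,700 = 131,000 kg.
Rocket equation: Δv = v_e · ln(m₀/m_f) = 3537.8 × ln(4.629) = 3537.8 × 1.5323 ≈ 5421.1 m/s.

Δv ≈ 5420 m/s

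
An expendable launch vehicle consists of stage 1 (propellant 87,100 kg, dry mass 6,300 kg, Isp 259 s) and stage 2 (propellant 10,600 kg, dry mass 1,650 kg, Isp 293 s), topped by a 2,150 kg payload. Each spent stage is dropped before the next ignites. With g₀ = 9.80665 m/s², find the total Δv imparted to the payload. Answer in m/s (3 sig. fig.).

Ignition mass of stage 1 = 87,100+6,300 + 10,600+1,650 + 2,150 = 107,800 kg.
Stage 1: m₀ = 107,800 kg, m_f = 107,800 − 87,100 = 20,700 kg; Δv = 259×9.80665×ln(5.208) = 2539.9×1.6501 ≈ 4191 m/s.
Stage 2: m₀ = 14,400 kg, m_f = 14,400 − 10,600 = 3,800 kg; Δv = 293×9.80665×ln(3.789) = 2873.3×1.3322 ≈ 3828 m/s.
Total Δv = 4191 + 3828 = 8019 m/s.

Δv ≈ 8020 m/s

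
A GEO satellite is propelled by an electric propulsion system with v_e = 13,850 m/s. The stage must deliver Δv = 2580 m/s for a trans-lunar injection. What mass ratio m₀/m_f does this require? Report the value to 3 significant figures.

m₀/m_f = exp(Δv / v_e) = exp(2580 / 13850.0) = exp(0.1863) = 1.2048.

mass ratio ≈ 1.20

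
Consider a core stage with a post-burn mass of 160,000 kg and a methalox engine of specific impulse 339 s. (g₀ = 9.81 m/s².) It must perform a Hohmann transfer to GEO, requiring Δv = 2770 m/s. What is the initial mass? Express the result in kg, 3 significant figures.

initial mass ≈ 368000 kg

v_e = Isp · g₀ = 339 × 9.81 = 3325.6 m/s.
m₀/m_f = exp(Δv / v_e) = exp(2770 / 3325.6) = exp(0.8329) = 2.3001.
m₀ = m_f × 2.3001 = 160,000 × 2.3001 = 368,016 kg.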